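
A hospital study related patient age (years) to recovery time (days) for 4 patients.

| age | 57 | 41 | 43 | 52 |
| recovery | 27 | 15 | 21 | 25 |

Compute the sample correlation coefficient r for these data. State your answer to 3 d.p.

0.927

n = 4, Σx = 193, Σy = 88, Σx² = 9483, Σy² = 2020, Σxy = 4357
nΣxy − ΣxΣy = 17428 − 16984 = 444
nΣx² − (Σx)² = 37932 − 37249 = 683; nΣy² − (Σy)² = 8080 − 7744 = 336
r = 444 / √(683 × 336) = 444 / 479.0491 ≈ 0.927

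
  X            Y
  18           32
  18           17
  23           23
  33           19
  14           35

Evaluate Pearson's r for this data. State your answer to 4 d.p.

n = 5, ΣX = 106, ΣY = 126, ΣX² = 2462, ΣY² = 3428, ΣXY = 2528
nΣXY − ΣXΣY = 12640 − 13356 = -716
nΣX² − (ΣX)² = 12310 − 11236 = 1074; nΣY² − (ΣY)² = 17140 − 15876 = 1264
r = -716 / √(1074 × 1264) = -716 / 1165.1335 ≈ -0.6145

-0.6145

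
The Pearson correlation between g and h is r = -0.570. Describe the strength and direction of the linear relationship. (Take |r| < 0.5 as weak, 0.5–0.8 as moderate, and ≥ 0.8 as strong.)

moderate negative

r = -0.570 < 0 so the relationship is negative.
|r| = 0.570, which falls in the moderate range.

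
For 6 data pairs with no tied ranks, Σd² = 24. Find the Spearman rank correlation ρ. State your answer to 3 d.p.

ρ = 1 − 6Σd² / [n(n²−1)] = 1 − 6×24 / (6×35)
  = 1 − 144/210 = 1 − 0.6857 ≈ 0.314

0.314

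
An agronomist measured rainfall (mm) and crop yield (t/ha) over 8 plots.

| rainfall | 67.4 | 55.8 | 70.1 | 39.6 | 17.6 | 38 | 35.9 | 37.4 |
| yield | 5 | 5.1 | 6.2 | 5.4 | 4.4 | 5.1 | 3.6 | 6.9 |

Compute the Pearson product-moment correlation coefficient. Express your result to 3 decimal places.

0.338

n = 8, Σx = 361.8, Σy = 41.7, Σx² = 18579.9, Σy² = 224.55, Σxy = 1928.58
nΣxy − ΣxΣy = 15428.64 − 15087.06 = 341.58
nΣx² − (Σx)² = 148639.2 − 130899.24 = 17739.96; nΣy² − (Σy)² = 1796.4 − 1738.89 = 57.51
r = 341.58 / √(17739.96 × 57.51) = 341.58 / 1010.0619 ≈ 0.338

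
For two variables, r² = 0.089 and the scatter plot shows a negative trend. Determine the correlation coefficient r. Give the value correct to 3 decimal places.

|r| = √0.089 = 0.298
The association is negative, so r = −0.298.

-0.298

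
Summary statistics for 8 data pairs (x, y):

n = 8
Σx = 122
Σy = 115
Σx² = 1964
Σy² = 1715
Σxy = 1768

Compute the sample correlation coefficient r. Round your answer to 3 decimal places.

0.178

r = (nΣxy − ΣxΣy) / √[(nΣx² − (Σx)²)(nΣy² − (Σy)²)]
Numerator: 8×1768 − 122×115 = 114
Denominator: √[(15712 − 14884)(13720 − 13225)] = √[828 × 495] = 640.2031
r = 114 / 640.2031 ≈ 0.178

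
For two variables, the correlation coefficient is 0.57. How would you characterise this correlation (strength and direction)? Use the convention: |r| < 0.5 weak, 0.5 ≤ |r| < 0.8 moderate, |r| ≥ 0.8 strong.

moderate positive

r = 0.57 > 0 so the relationship is positive.
|r| = 0.57, which falls in the moderate range.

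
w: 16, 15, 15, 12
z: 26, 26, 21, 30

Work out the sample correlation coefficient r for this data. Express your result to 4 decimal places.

-0.6527

n = 4, Σw = 58, Σz = 103, Σw² = 850, Σz² = 2693, Σwz = 1481
nΣwz − ΣwΣz = 5924 − 5974 = -50
nΣw² − (Σw)² = 3400 − 3364 = 36; nΣz² − (Σz)² = 10772 − 10609 = 163
r = -50 / √(36 × 163) = -50 / 76.6029 ≈ -0.6527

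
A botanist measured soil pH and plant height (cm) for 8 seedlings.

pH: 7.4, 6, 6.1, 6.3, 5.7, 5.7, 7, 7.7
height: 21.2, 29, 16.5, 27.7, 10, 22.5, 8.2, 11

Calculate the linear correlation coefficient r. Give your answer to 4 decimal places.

n = 8, Σx = 51.9, Σy = 146.1, Σx² = 340.93, Σy² = 3124.47, Σxy = 933.39
nΣxy − ΣxΣy = 7467.12 − 7582.59 = -115.47
nΣx² − (Σx)² = 2727.44 − 2693.61 = 33.83; nΣy² − (Σy)² = 24995.76 − 21345.21 = 3650.55
r = -115.47 / √(33.83 × 3650.55) = -115.47 / 351.4230 ≈ -0.3286

-0.3286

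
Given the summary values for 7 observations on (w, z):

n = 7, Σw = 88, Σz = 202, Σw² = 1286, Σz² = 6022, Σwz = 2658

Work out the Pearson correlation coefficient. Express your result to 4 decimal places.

0.6369

r = (nΣwz − ΣwΣz) / √[(nΣw² − (Σw)²)(nΣz² − (Σz)²)]
Numerator: 7×2658 − 88×202 = 830
Denominator: √[(9002 − 7744)(42154 − 40804)] = √[1258 × 1350] = 1303.1884
r = 830 / 1303.1884 ≈ 0.6369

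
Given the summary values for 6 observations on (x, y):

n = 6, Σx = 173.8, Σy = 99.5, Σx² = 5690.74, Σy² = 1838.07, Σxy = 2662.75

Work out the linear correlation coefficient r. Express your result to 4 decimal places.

r = (nΣxy − ΣxΣy) / √[(nΣx² − (Σx)²)(nΣy² − (Σy)²)]
Numerator: 6×2662.75 − 173.8×99.5 = -1316.6
Denominator: √[(34144.44 − 30206.44)(11028.42 − 9900.25)] = √[3938 × 1128.17] = 2107.7793
r = -1316.6 / 2107.7793 ≈ -0.6246

-0.6246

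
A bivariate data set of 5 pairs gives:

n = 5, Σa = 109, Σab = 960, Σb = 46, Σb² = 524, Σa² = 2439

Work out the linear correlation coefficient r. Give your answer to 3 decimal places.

-0.538

r = (nΣab − ΣaΣb) / √[(nΣa² − (Σa)²)(nΣb² − (Σb)²)]
Numerator: 5×960 − 109×46 = -214
Denominator: √[(12195 − 11881)(2620 − 2116)] = √[314 × 504] = 397.8140
r = -214 / 397.8140 ≈ -0.538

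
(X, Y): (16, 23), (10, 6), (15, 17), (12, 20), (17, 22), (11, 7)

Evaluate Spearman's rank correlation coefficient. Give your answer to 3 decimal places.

0.886

Rank X: 5, 1, 4, 3, 6, 2
Rank Y: 6, 1, 3, 4, 5, 2
d = rank(X) − rank(Y): -1, 0, 1, -1, 1, 0; Σd² = 4
ρ = 1 − 6Σd² / [n(n²−1)] = 1 − 6×4 / (6×35) = 1 − 24/210 ≈ 0.886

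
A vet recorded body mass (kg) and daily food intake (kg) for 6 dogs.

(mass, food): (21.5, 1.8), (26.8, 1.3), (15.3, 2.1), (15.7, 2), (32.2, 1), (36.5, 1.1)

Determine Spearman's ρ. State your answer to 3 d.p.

Rank mass: 3, 4, 1, 2, 5, 6
Rank food: 4, 3, 6, 5, 1, 2
d = rank(mass) − rank(food): -1, 1, -5, -3, 4, 4; Σd² = 68
ρ = 1 − 6Σd² / [n(n²−1)] = 1 − 6×68 / (6×35) = 1 − 408/210 ≈ -0.943

-0.943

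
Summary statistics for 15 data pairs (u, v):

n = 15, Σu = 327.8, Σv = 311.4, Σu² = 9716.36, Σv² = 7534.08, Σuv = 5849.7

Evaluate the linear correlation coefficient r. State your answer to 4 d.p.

-0.5782

r = (nΣuv − ΣuΣv) / √[(nΣu² − (Σu)²)(nΣv² − (Σv)²)]
Numerator: 15×5849.7 − 327.8×311.4 = -14331.42
Denominator: √[(145745.4 − 107452.84)(113011.2 − 96969.96)] = √[38292.56 × 16041.24] = 24784.2721
r = -14331.42 / 24784.2721 ≈ -0.5782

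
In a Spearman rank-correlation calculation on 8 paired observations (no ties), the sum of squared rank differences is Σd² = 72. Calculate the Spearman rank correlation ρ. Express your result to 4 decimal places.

ρ = 1 − 6Σd² / [n(n²−1)] = 1 − 6×72 / (8×63)
  = 1 − 432/504 = 1 − 0.85714 ≈ 0.1429

0.1429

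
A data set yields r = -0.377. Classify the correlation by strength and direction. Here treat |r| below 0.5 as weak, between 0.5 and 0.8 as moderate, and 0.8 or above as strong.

r = -0.377 < 0 so the relationship is negative.
|r| = 0.377, which falls in the weak range.

weak negative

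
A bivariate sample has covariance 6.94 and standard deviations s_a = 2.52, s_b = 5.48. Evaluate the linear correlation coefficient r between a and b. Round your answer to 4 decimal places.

r = Cov(a,b) / (s_a · s_b) = 6.94 / (2.52 × 5.48)
  = 6.94 / 13.8096 ≈ 0.5025

0.5025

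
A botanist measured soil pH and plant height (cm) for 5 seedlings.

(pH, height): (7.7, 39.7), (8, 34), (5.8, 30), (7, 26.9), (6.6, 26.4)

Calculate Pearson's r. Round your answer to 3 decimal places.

n = 5, Σx = 35.1, Σy = 157, Σx² = 249.49, Σy² = 5052.66, Σxy = 1114.23
nΣxy − ΣxΣy = 5571.15 − 5510.7 = 60.45
nΣx² − (Σx)² = 1247.45 − 1232.01 = 15.44; nΣy² − (Σy)² = 25263.3 − 24649 = 614.3
r = 60.45 / √(15.44 × 614.3) = 60.45 / 97.3899 ≈ 0.621

0.621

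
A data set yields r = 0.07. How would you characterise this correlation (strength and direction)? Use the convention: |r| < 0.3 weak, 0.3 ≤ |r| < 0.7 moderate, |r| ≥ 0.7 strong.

weak positive

r = 0.07 > 0 so the relationship is positive.
|r| = 0.07, which falls in the weak range.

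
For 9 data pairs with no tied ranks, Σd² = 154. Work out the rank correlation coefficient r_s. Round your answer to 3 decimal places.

-0.283

ρ = 1 − 6Σd² / [n(n²−1)] = 1 − 6×154 / (9×80)
  = 1 − 924/720 = 1 − 1.2833 ≈ -0.283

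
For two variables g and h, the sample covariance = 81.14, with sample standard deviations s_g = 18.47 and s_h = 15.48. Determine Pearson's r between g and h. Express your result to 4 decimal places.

r = Cov(g,h) / (s_g · s_h) = 81.14 / (18.47 × 15.48)
  = 81.14 / 285.9156 ≈ 0.2838

0.2838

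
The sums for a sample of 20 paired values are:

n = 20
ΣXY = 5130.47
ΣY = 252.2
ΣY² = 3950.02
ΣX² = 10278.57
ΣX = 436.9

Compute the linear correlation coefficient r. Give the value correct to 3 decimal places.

-0.504

r = (nΣXY − ΣXΣY) / √[(nΣX² − (ΣX)²)(nΣY² − (ΣY)²)]
Numerator: 20×5130.47 − 436.9×252.2 = -7576.78
Denominator: √[(205571.4 − 190881.61)(79000.4 − 63604.84)] = √[14689.79 × 15395.56] = 15038.5353
r = -7576.78 / 15038.5353 ≈ -0.504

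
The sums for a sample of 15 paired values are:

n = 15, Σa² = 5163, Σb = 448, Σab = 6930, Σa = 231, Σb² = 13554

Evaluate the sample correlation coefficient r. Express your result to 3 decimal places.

r = (nΣab − ΣaΣb) / √[(nΣa² − (Σa)²)(nΣb² − (Σb)²)]
Numerator: 15×6930 − 231×448 = 462
Denominator: √[(77445 − 53361)(203310 − 200704)] = √[24084 × 2606] = 7922.3042
r = 462 / 7922.3042 ≈ 0.058

0.058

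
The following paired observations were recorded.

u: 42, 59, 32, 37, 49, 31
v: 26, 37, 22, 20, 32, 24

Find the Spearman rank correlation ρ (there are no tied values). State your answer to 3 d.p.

Rank u: 4, 6, 2, 3, 5, 1
Rank v: 4, 6, 2, 1, 5, 3
d = rank(u) − rank(v): 0, 0, 0, 2, 0, -2; Σd² = 8
ρ = 1 − 6Σd² / [n(n²−1)] = 1 − 6×8 / (6×35) = 1 − 48/210 ≈ 0.771

0.771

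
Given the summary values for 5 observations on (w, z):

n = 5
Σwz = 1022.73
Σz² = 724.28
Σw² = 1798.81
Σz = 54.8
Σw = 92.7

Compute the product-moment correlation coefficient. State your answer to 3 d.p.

r = (nΣwz − ΣwΣz) / √[(nΣw² − (Σw)²)(nΣz² − (Σz)²)]
Numerator: 5×1022.73 − 92.7×54.8 = 33.69
Denominator: √[(8994.05 − 8593.29)(3621.4 − 3003.04)] = √[400.76 × 618.36] = 497.8092
r = 33.69 / 497.8092 ≈ 0.068

0.068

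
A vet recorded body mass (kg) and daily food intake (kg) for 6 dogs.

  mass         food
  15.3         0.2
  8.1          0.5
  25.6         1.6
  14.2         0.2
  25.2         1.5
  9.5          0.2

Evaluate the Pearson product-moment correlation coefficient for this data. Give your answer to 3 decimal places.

0.875

n = 6, Σx = 97.9, Σy = 4.2, Σx² = 1881.99, Σy² = 5.18, Σxy = 90.61
nΣxy − ΣxΣy = 543.66 − 411.18 = 132.48
nΣx² − (Σx)² = 11291.94 − 9584.41 = 1707.53; nΣy² − (Σy)² = 31.08 − 17.64 = 13.44
r = 132.48 / √(1707.53 × 13.44) = 132.48 / 151.4899 ≈ 0.875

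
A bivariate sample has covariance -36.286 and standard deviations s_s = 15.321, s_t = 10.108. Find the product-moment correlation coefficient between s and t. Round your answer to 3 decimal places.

r = Cov(s,t) / (s_s · s_t) = -36.286 / (15.321 × 10.108)
  = -36.286 / 154.8647 ≈ -0.234

-0.234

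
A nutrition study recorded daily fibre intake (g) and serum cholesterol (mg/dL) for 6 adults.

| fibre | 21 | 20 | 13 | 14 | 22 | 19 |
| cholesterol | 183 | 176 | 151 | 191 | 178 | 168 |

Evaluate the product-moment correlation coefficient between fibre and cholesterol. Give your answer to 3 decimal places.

0.337

n = 6, Σx = 109, Σy = 1047, Σx² = 2051, Σy² = 183655, Σxy = 19108
nΣxy − ΣxΣy = 114648 − 114123 = 525
nΣx² − (Σx)² = 12306 − 11881 = 425; nΣy² − (Σy)² = 1101930 − 1096209 = 5721
r = 525 / √(425 × 5721) = 525 / 1559.3027 ≈ 0.337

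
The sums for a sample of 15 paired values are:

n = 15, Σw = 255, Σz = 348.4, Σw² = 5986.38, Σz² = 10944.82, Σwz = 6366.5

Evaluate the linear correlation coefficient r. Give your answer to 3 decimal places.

0.204

r = (nΣwz − ΣwΣz) / √[(nΣw² − (Σw)²)(nΣz² − (Σz)²)]
Numerator: 15×6366.5 − 255×348.4 = 6655.5
Denominator: √[(89795.7 − 65025)(164172.3 − 121382.56)] = √[24770.7 × 42789.74] = 32556.5940
r = 6655.5 / 32556.5940 ≈ 0.204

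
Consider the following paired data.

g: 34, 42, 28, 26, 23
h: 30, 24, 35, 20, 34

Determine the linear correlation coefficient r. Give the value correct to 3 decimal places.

-0.338

n = 5, Σg = 153, Σh = 143, Σg² = 4909, Σh² = 4257, Σgh = 4310
nΣgh − ΣgΣh = 21550 − 21879 = -329
nΣg² − (Σg)² = 24545 − 23409 = 1136; nΣh² − (Σh)² = 21285 − 20449 = 836
r = -329 / √(1136 × 836) = -329 / 974.5235 ≈ -0.338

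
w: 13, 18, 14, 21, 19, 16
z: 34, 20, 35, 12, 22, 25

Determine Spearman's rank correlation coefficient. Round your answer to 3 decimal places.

-0.886

Rank w: 1, 4, 2, 6, 5, 3
Rank z: 5, 2, 6, 1, 3, 4
d = rank(w) − rank(z): -4, 2, -4, 5, 2, -1; Σd² = 66
ρ = 1 − 6Σd² / [n(n²−1)] = 1 − 6×66 / (6×35) = 1 − 396/210 ≈ -0.886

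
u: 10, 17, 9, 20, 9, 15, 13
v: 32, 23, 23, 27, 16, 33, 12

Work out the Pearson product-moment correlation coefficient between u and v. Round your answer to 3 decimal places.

0.239

n = 7, Σu = 93, Σv = 166, Σu² = 1345, Σv² = 4300, Σuv = 2253
nΣuv − ΣuΣv = 15771 − 15438 = 333
nΣu² − (Σu)² = 9415 − 8649 = 766; nΣv² − (Σv)² = 30100 − 27556 = 2544
r = 333 / √(766 × 2544) = 333 / 1395.9599 ≈ 0.239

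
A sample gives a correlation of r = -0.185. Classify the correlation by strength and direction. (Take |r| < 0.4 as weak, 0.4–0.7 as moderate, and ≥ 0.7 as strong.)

r = -0.185 < 0 so the relationship is negative.
|r| = 0.185, which falls in the weak range.

weak negative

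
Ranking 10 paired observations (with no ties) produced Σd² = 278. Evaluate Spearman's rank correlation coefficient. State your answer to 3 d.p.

ρ = 1 − 6Σd² / [n(n²−1)] = 1 − 6×278 / (10×99)
  = 1 − 1668/990 = 1 − 1.6848 ≈ -0.685

-0.685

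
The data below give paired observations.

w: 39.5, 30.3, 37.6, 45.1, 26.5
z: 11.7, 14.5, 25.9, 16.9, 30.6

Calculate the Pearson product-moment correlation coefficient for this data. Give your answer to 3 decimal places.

n = 5, Σw = 179, Σz = 99.6, Σw² = 6628.36, Σz² = 2239.92, Σwz = 3448.43
nΣwz − ΣwΣz = 17242.15 − 17828.4 = -586.25
nΣw² − (Σw)² = 33141.8 − 32041 = 1100.8; nΣz² − (Σz)² = 11199.6 − 9920.16 = 1279.44
r = -586.25 / √(1100.8 × 1279.44) = -586.25 / 1186.7635 ≈ -0.494

-0.494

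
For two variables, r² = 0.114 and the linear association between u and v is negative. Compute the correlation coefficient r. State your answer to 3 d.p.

-0.338

|r| = √0.114 = 0.338
The association is negative, so r = −0.338.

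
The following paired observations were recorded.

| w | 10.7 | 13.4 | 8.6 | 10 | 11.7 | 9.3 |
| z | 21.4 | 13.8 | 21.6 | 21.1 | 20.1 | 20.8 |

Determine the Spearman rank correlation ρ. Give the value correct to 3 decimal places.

Rank w: 4, 6, 1, 3, 5, 2
Rank z: 5, 1, 6, 4, 2, 3
d = rank(w) − rank(z): -1, 5, -5, -1, 3, -1; Σd² = 62
ρ = 1 − 6Σd² / [n(n²−1)] = 1 − 6×62 / (6×35) = 1 − 372/210 ≈ -0.771

-0.771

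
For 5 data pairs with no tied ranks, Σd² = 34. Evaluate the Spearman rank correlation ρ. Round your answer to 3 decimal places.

-0.700

ρ = 1 − 6Σd² / [n(n²−1)] = 1 − 6×34 / (5×24)
  = 1 − 204/120 = 1 − 1.7000 ≈ -0.700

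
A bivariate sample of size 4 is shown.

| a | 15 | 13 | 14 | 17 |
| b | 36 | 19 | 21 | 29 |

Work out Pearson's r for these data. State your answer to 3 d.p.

0.631

n = 4, Σa = 59, Σb = 105, Σa² = 879, Σb² = 2939, Σab = 1574
nΣab − ΣaΣb = 6296 − 6195 = 101
nΣa² − (Σa)² = 3516 − 3481 = 35; nΣb² − (Σb)² = 11756 − 11025 = 731
r = 101 / √(35 × 731) = 101 / 159.9531 ≈ 0.631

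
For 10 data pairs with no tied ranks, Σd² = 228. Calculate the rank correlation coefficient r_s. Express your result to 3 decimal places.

ρ = 1 − 6Σd² / [n(n²−1)] = 1 − 6×228 / (10×99)
  = 1 − 1368/990 = 1 − 1.3818 ≈ -0.382

-0.382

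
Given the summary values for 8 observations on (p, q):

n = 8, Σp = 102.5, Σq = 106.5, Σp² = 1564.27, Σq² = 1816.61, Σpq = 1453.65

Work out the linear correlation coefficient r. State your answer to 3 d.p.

r = (nΣpq − ΣpΣq) / √[(nΣp² − (Σp)²)(nΣq² − (Σq)²)]
Numerator: 8×1453.65 − 102.5×106.5 = 712.95
Denominator: √[(12514.16 − 10506.25)(14532.88 − 11342.25)] = √[2007.91 × 3190.63] = 2531.1061
r = 712.95 / 2531.1061 ≈ 0.282

0.282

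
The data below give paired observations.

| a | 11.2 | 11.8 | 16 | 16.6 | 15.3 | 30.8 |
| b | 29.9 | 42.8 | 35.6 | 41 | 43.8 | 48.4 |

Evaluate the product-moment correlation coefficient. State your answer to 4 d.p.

0.6729

n = 6, Σa = 101.7, Σb = 241.5, Σa² = 1978.97, Σb² = 9935.21, Σab = 4250.98
nΣab − ΣaΣb = 25505.88 − 24560.55 = 945.33
nΣa² − (Σa)² = 11873.82 − 10342.89 = 1530.93; nΣb² − (Σb)² = 59611.26 − 58322.25 = 1289.01
r = 945.33 / √(1530.93 × 1289.01) = 945.33 / 1404.7719 ≈ 0.6729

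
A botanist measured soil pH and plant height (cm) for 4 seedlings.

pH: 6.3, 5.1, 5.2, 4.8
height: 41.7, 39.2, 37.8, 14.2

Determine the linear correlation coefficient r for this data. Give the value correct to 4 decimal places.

n = 4, Σx = 21.4, Σy = 132.9, Σx² = 115.78, Σy² = 4906.01, Σxy = 727.35
nΣxy − ΣxΣy = 2909.4 − 2844.06 = 65.34
nΣx² − (Σx)² = 463.12 − 457.96 = 5.16; nΣy² − (Σy)² = 19624.04 − 17662.41 = 1961.63
r = 65.34 / √(5.16 × 1961.63) = 65.34 / 100.6082 ≈ 0.6495

0.6495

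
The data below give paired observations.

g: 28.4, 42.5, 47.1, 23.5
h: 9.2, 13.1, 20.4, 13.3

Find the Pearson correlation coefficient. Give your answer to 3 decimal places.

0.703

n = 4, Σg = 141.5, Σh = 56, Σg² = 5383.47, Σh² = 849.3, Σgh = 2091.42
nΣgh − ΣgΣh = 8365.68 − 7924 = 441.68
nΣg² − (Σg)² = 21533.88 − 20022.25 = 1511.63; nΣh² − (Σh)² = 3397.2 − 3136 = 261.2
r = 441.68 / √(1511.63 × 261.2) = 441.68 / 628.3612 ≈ 0.703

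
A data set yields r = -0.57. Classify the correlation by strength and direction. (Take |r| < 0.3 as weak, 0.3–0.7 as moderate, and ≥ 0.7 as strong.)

r = -0.57 < 0 so the relationship is negative.
|r| = 0.57, which falls in the moderate range.

moderate negative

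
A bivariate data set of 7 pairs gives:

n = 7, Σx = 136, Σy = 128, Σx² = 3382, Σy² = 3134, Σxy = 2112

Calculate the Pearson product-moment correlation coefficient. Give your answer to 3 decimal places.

-0.489

r = (nΣxy − ΣxΣy) / √[(nΣx² − (Σx)²)(nΣy² − (Σy)²)]
Numerator: 7×2112 − 136×128 = -2624
Denominator: √[(23674 − 18496)(21938 − 16384)] = √[5178 × 5554] = 5362.7057
r = -2624 / 5362.7057 ≈ -0.489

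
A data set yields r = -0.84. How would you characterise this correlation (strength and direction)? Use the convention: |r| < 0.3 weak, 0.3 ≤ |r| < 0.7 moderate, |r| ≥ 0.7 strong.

r = -0.84 < 0 so the relationship is negative.
|r| = 0.84, which falls in the strong range.

strong negative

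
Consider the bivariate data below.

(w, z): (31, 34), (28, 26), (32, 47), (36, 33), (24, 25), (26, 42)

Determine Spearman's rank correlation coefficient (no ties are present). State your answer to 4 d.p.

Rank w: 4, 3, 5, 6, 1, 2
Rank z: 4, 2, 6, 3, 1, 5
d = rank(w) − rank(z): 0, 1, -1, 3, 0, -3; Σd² = 20
ρ = 1 − 6Σd² / [n(n²−1)] = 1 − 6×20 / (6×35) = 1 − 120/210 ≈ 0.4286

0.4286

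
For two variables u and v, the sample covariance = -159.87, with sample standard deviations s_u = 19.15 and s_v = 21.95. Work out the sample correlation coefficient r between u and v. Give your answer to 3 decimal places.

-0.380

r = Cov(u,v) / (s_u · s_v) = -159.87 / (19.15 × 21.95)
  = -159.87 / 420.3425 ≈ -0.380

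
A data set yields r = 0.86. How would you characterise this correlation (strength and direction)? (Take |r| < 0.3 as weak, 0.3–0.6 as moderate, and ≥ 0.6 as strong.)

strong positive

r = 0.86 > 0 so the relationship is positive.
|r| = 0.86, which falls in the strong range.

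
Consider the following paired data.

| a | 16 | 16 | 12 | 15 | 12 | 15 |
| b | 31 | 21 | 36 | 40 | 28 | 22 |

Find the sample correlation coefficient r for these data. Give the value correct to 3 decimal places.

n = 6, Σa = 86, Σb = 178, Σa² = 1250, Σb² = 5566, Σab = 2530
nΣab − ΣaΣb = 15180 − 15308 = -128
nΣa² − (Σa)² = 7500 − 7396 = 104; nΣb² − (Σb)² = 33396 − 31684 = 1712
r = -128 / √(104 × 1712) = -128 / 421.9573 ≈ -0.303

-0.303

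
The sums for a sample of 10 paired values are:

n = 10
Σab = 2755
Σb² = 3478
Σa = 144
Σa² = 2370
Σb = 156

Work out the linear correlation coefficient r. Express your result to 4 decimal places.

0.9141

r = (nΣab − ΣaΣb) / √[(nΣa² − (Σa)²)(nΣb² − (Σb)²)]
Numerator: 10×2755 − 144×156 = 5086
Denominator: √[(23700 − 20736)(34780 − 24336)] = √[2964 × 10444] = 5563.8131
r = 5086 / 5563.8131 ≈ 0.9141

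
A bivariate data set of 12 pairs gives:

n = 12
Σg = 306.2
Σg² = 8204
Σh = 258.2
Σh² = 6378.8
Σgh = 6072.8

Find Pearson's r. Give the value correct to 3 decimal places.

-0.909

r = (nΣgh − ΣgΣh) / √[(nΣg² − (Σg)²)(nΣh² − (Σh)²)]
Numerator: 12×6072.8 − 306.2×258.2 = -6187.24
Denominator: √[(98448 − 93758.44)(76545.6 − 66667.24)] = √[4689.56 × 9878.36] = 6806.2590
r = -6187.24 / 6806.2590 ≈ -0.909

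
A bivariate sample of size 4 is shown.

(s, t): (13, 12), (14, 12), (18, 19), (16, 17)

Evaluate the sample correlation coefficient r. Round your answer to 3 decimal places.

n = 4, Σs = 61, Σt = 60, Σs² = 945, Σt² = 938, Σst = 938
nΣst − ΣsΣt = 3752 − 3660 = 92
nΣs² − (Σs)² = 3780 − 3721 = 59; nΣt² − (Σt)² = 3752 − 3600 = 152
r = 92 / √(59 × 152) = 92 / 94.6995 ≈ 0.971

0.971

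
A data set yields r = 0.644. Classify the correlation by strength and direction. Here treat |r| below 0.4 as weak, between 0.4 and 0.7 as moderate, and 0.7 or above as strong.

moderate positive

r = 0.644 > 0 so the relationship is positive.
|r| = 0.644, which falls in the moderate range.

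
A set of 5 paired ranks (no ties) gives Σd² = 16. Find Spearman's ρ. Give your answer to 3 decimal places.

ρ = 1 − 6Σd² / [n(n²−1)] = 1 − 6×16 / (5×24)
  = 1 − 96/120 = 1 − 0.8000 ≈ 0.200

0.200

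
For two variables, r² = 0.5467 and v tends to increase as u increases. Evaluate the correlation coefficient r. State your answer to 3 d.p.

|r| = √0.5467 = 0.739
The association is positive, so r = 0.739.

0.739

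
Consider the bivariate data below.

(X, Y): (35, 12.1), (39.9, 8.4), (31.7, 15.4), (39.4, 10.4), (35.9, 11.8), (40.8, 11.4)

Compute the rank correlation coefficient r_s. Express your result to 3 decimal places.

-0.829

Rank X: 2, 5, 1, 4, 3, 6
Rank Y: 5, 1, 6, 2, 4, 3
d = rank(X) − rank(Y): -3, 4, -5, 2, -1, 3; Σd² = 64
ρ = 1 − 6Σd² / [n(n²−1)] = 1 − 6×64 / (6×35) = 1 − 384/210 ≈ -0.829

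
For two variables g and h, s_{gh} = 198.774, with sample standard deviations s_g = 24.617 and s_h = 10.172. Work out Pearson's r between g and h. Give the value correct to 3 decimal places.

r = Cov(g,h) / (s_g · s_h) = 198.774 / (24.617 × 10.172)
  = 198.774 / 250.4041 ≈ 0.794

0.794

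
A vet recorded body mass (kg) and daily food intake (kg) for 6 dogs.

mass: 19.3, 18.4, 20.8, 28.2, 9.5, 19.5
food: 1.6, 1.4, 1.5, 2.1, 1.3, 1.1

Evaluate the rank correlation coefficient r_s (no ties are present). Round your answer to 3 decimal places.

Rank mass: 3, 2, 5, 6, 1, 4
Rank food: 5, 3, 4, 6, 2, 1
d = rank(mass) − rank(food): -2, -1, 1, 0, -1, 3; Σd² = 16
ρ = 1 − 6Σd² / [n(n²−1)] = 1 − 6×16 / (6×35) = 1 − 96/210 ≈ 0.543

0.543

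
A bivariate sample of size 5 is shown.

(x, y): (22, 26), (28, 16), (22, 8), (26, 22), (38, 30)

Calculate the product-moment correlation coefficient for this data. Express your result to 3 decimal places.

0.588

n = 5, Σx = 136, Σy = 102, Σx² = 3872, Σy² = 2380, Σxy = 2908
nΣxy − ΣxΣy = 14540 − 13872 = 668
nΣx² − (Σx)² = 19360 − 18496 = 864; nΣy² − (Σy)² = 11900 − 10404 = 1496
r = 668 / √(864 × 1496) = 668 / 1136.9011 ≈ 0.588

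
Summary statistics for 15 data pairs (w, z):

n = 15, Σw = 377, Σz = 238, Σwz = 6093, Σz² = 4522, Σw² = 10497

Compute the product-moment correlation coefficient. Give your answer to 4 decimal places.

r = (nΣwz − ΣwΣz) / √[(nΣw² − (Σw)²)(nΣz² − (Σz)²)]
Numerator: 15×6093 − 377×238 = 1669
Denominator: √[(157455 − 142129)(67830 − 56644)] = √[15326 × 11186] = 13093.3814
r = 1669 / 13093.3814 ≈ 0.1275

0.1275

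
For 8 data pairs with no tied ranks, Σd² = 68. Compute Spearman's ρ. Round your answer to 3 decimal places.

0.190

ρ = 1 − 6Σd² / [n(n²−1)] = 1 − 6×68 / (8×63)
  = 1 − 408/504 = 1 − 0.8095 ≈ 0.190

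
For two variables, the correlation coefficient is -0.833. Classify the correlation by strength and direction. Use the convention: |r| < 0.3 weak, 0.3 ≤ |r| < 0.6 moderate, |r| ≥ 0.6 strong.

r = -0.833 < 0 so the relationship is negative.
|r| = 0.833, which falls in the strong range.

strong negative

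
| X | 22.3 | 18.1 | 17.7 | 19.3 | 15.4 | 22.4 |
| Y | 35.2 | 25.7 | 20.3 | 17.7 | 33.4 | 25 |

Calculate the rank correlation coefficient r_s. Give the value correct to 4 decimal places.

Rank X: 5, 3, 2, 4, 1, 6
Rank Y: 6, 4, 2, 1, 5, 3
d = rank(X) − rank(Y): -1, -1, 0, 3, -4, 3; Σd² = 36
ρ = 1 − 6Σd² / [n(n²−1)] = 1 − 6×36 / (6×35) = 1 − 216/210 ≈ -0.0286

-0.0286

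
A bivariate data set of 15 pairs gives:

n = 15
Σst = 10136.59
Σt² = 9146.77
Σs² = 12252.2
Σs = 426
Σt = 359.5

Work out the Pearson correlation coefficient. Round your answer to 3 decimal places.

r = (nΣst − ΣsΣt) / √[(nΣs² − (Σs)²)(nΣt² − (Σt)²)]
Numerator: 15×10136.59 − 426×359.5 = -1098.15
Denominator: √[(183783 − 181476)(137201.55 − 129240.25)] = √[2307 × 7961.3] = 4285.6410
r = -1098.15 / 4285.6410 ≈ -0.256

-0.256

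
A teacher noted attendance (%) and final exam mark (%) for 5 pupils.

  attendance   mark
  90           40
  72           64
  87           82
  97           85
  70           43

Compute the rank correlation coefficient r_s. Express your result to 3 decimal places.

0.400

Rank attendance: 4, 2, 3, 5, 1
Rank mark: 1, 3, 4, 5, 2
d = rank(attendance) − rank(mark): 3, -1, -1, 0, -1; Σd² = 12
ρ = 1 − 6Σd² / [n(n²−1)] = 1 − 6×12 / (5×24) = 1 − 72/120 ≈ 0.400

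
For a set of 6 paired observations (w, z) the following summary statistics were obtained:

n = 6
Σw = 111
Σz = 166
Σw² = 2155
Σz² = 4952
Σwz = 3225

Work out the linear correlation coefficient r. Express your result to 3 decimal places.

r = (nΣwz − ΣwΣz) / √[(nΣw² − (Σw)²)(nΣz² − (Σz)²)]
Numerator: 6×3225 − 111×166 = 924
Denominator: √[(12930 − 12321)(29712 − 27556)] = √[609 × 2156] = 1145.8639
r = 924 / 1145.8639 ≈ 0.806

0.806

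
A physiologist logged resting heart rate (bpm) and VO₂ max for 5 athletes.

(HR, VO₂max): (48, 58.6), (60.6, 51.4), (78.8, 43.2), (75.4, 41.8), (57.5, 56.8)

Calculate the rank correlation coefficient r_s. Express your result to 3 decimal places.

-0.900

Rank HR: 1, 3, 5, 4, 2
Rank VO₂max: 5, 3, 2, 1, 4
d = rank(HR) − rank(VO₂max): -4, 0, 3, 3, -2; Σd² = 38
ρ = 1 − 6Σd² / [n(n²−1)] = 1 − 6×38 / (5×24) = 1 − 228/120 ≈ -0.900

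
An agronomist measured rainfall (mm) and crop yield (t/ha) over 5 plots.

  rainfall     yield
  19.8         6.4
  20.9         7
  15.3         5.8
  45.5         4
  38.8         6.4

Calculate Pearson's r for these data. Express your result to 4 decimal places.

n = 5, Σx = 140.3, Σy = 29.6, Σx² = 4638.63, Σy² = 180.56, Σxy = 792.08
nΣxy − ΣxΣy = 3960.4 − 4152.88 = -192.48
nΣx² − (Σx)² = 23193.15 − 19684.09 = 3509.06; nΣy² − (Σy)² = 902.8 − 876.16 = 26.64
r = -192.48 / √(3509.06 × 26.64) = -192.48 / 305.7472 ≈ -0.6295

-0.6295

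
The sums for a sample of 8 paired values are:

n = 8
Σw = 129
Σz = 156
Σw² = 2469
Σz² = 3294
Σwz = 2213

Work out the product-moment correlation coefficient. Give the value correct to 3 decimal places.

-0.966

r = (nΣwz − ΣwΣz) / √[(nΣw² − (Σw)²)(nΣz² − (Σz)²)]
Numerator: 8×2213 − 129×156 = -2420
Denominator: √[(19752 − 16641)(26352 − 24336)] = √[3111 × 2016] = 2504.3514
r = -2420 / 2504.3514 ≈ -0.966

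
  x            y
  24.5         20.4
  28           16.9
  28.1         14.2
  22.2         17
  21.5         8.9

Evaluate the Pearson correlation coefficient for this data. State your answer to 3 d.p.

0.311

n = 5, Σx = 124.3, Σy = 77.4, Σx² = 3128.95, Σy² = 1271.62, Σxy = 1940.77
nΣxy − ΣxΣy = 9703.85 − 9620.82 = 83.03
nΣx² − (Σx)² = 15644.75 − 15450.49 = 194.26; nΣy² − (Σy)² = 6358.1 − 5990.76 = 367.34
r = 83.03 / √(194.26 × 367.34) = 83.03 / 267.1319 ≈ 0.311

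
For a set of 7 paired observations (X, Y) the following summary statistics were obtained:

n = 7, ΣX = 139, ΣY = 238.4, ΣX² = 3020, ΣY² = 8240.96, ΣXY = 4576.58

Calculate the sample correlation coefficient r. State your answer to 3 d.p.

-0.885

r = (nΣXY − ΣXΣY) / √[(nΣX² − (ΣX)²)(nΣY² − (ΣY)²)]
Numerator: 7×4576.58 − 139×238.4 = -1101.54
Denominator: √[(21140 − 19321)(57686.72 − 56834.56)] = √[1819 × 852.16] = 1245.0217
r = -1101.54 / 1245.0217 ≈ -0.885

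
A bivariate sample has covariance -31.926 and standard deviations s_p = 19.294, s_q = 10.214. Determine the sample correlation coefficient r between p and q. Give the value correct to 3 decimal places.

r = Cov(p,q) / (s_p · s_q) = -31.926 / (19.294 × 10.214)
  = -31.926 / 197.0689 ≈ -0.162

-0.162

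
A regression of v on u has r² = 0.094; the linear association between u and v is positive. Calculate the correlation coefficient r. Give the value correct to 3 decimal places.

0.307

|r| = √0.094 = 0.307
The association is positive, so r = 0.307.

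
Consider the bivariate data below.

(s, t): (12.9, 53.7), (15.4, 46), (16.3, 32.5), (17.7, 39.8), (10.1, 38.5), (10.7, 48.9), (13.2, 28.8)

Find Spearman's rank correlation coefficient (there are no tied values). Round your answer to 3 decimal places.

-0.250

Rank s: 3, 5, 6, 7, 1, 2, 4
Rank t: 7, 5, 2, 4, 3, 6, 1
d = rank(s) − rank(t): -4, 0, 4, 3, -2, -4, 3; Σd² = 70
ρ = 1 − 6Σd² / [n(n²−1)] = 1 − 6×70 / (7×48) = 1 − 420/336 ≈ -0.250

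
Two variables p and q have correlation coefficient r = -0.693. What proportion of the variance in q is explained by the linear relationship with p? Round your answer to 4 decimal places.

r² = (-0.693)² = 0.4802

0.4802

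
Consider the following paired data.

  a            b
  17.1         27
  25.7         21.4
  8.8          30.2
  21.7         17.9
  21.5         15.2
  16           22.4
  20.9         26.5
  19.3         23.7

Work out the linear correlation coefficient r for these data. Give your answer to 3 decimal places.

-0.667

n = 8, Σa = 151, Σb = 184.3, Σa² = 3028.78, Σb² = 4416.15, Σab = 3362.33
nΣab − ΣaΣb = 26898.64 − 27829.3 = -930.66
nΣa² − (Σa)² = 24230.24 − 22801 = 1429.24; nΣb² − (Σb)² = 35329.2 − 33966.49 = 1362.71
r = -930.66 / √(1429.24 × 1362.71) = -930.66 / 1395.5786 ≈ -0.667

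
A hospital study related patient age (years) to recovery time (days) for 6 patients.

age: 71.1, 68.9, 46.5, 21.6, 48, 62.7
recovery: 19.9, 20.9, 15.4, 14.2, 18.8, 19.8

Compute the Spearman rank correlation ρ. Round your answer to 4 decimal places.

0.9429

Rank age: 6, 5, 2, 1, 3, 4
Rank recovery: 5, 6, 2, 1, 3, 4
d = rank(age) − rank(recovery): 1, -1, 0, 0, 0, 0; Σd² = 2
ρ = 1 − 6Σd² / [n(n²−1)] = 1 − 6×2 / (6×35) = 1 − 12/210 ≈ 0.9429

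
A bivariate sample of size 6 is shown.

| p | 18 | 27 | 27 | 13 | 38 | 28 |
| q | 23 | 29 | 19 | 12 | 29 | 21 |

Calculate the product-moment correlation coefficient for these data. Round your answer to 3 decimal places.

n = 6, Σp = 151, Σq = 133, Σp² = 4179, Σq² = 3157, Σpq = 3556
nΣpq − ΣpΣq = 21336 − 20083 = 1253
nΣp² − (Σp)² = 25074 − 22801 = 2273; nΣq² − (Σq)² = 18942 − 17689 = 1253
r = 1253 / √(2273 × 1253) = 1253 / 1687.6223 ≈ 0.742

0.742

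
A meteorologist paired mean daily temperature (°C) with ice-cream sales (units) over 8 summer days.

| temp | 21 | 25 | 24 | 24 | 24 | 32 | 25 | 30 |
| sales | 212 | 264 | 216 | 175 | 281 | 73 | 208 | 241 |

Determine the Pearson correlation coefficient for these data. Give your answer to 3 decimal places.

n = 8, Σx = 205, Σy = 1670, Σx² = 5343, Σy² = 377556, Σxy = 41946
nΣxy − ΣxΣy = 335568 − 342350 = -6782
nΣx² − (Σx)² = 42744 − 42025 = 719; nΣy² − (Σy)² = 3020448 − 2788900 = 231548
r = -6782 / √(719 × 231548) = -6782 / 12902.8296 ≈ -0.526

-0.526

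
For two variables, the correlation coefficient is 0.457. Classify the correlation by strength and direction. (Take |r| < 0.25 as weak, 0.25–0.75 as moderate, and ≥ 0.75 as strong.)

moderate positive

r = 0.457 > 0 so the relationship is positive.
|r| = 0.457, which falls in the moderate range.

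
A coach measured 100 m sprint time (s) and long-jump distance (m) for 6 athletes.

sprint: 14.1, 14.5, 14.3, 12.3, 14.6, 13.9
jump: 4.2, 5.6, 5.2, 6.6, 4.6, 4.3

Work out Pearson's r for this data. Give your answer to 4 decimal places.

n = 6, Σx = 83.7, Σy = 30.5, Σx² = 1171.21, Σy² = 159.25, Σxy = 422.89
nΣxy − ΣxΣy = 2537.34 − 2552.85 = -15.51
nΣx² − (Σx)² = 7027.26 − 7005.69 = 21.57; nΣy² − (Σy)² = 955.5 − 930.25 = 25.25
r = -15.51 / √(21.57 × 25.25) = -15.51 / 23.3376 ≈ -0.6646

-0.6646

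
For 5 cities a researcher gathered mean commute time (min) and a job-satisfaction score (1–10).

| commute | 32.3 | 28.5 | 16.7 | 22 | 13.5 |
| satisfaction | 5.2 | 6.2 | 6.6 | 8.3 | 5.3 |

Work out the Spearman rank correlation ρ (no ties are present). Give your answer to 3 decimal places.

Rank commute: 5, 4, 2, 3, 1
Rank satisfaction: 1, 3, 4, 5, 2
d = rank(commute) − rank(satisfaction): 4, 1, -2, -2, -1; Σd² = 26
ρ = 1 − 6Σd² / [n(n²−1)] = 1 − 6×26 / (5×24) = 1 − 156/120 ≈ -0.300

-0.300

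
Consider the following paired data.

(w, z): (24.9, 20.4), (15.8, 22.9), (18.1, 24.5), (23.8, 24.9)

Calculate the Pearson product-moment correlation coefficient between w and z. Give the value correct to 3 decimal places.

-0.312

n = 4, Σw = 82.6, Σz = 92.7, Σw² = 1763.7, Σz² = 2160.83, Σwz = 1905.85
nΣwz − ΣwΣz = 7623.4 − 7657.02 = -33.62
nΣw² − (Σw)² = 7054.8 − 6822.76 = 232.04; nΣz² − (Σz)² = 8643.32 − 8593.29 = 50.03
r = -33.62 / √(232.04 × 50.03) = -33.62 / 107.7449 ≈ -0.312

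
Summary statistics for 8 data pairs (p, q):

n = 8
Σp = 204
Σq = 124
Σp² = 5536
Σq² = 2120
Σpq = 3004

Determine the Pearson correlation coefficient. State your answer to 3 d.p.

-0.614

r = (nΣpq − ΣpΣq) / √[(nΣp² − (Σp)²)(nΣq² − (Σq)²)]
Numerator: 8×3004 − 204×124 = -1264
Denominator: √[(44288 − 41616)(16960 − 15376)] = √[2672 × 1584] = 2057.2914
r = -1264 / 2057.2914 ≈ -0.614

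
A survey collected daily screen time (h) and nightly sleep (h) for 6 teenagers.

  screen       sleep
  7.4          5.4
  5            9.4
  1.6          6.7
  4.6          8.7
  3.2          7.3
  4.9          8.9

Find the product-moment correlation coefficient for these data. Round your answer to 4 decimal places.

n = 6, Σx = 26.7, Σy = 46.4, Σx² = 137.73, Σy² = 370.6, Σxy = 204.67
nΣxy − ΣxΣy = 1228.02 − 1238.88 = -10.86
nΣx² − (Σx)² = 826.38 − 712.89 = 113.49; nΣy² − (Σy)² = 2223.6 − 2152.96 = 70.64
r = -10.86 / √(113.49 × 70.64) = -10.86 / 89.5373 ≈ -0.1213

-0.1213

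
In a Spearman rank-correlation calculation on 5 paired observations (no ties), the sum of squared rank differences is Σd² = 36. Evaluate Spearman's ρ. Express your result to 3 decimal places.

-0.800

ρ = 1 − 6Σd² / [n(n²−1)] = 1 − 6×36 / (5×24)
  = 1 − 216/120 = 1 − 1.8000 ≈ -0.800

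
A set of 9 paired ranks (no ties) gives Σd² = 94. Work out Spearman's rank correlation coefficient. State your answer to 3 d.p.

ρ = 1 − 6Σd² / [n(n²−1)] = 1 − 6×94 / (9×80)
  = 1 − 564/720 = 1 − 0.7833 ≈ 0.217

0.217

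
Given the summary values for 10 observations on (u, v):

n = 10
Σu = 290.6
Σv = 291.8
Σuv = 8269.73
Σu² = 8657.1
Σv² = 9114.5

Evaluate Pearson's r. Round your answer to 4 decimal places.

-0.5885

r = (nΣuv − ΣuΣv) / √[(nΣu² − (Σu)²)(nΣv² − (Σv)²)]
Numerator: 10×8269.73 − 290.6×291.8 = -2099.78
Denominator: √[(86571 − 84448.36)(91145 − 85147.24)] = √[2122.64 × 5997.76] = 3568.0646
r = -2099.78 / 3568.0646 ≈ -0.5885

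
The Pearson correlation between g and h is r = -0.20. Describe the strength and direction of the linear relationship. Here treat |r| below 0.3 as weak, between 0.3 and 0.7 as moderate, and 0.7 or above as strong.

weak negative

r = -0.20 < 0 so the relationship is negative.
|r| = 0.20, which falls in the weak range.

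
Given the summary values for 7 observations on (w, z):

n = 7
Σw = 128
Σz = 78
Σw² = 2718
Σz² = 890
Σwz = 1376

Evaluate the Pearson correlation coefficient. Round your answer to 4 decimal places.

r = (nΣwz − ΣwΣz) / √[(nΣw² − (Σw)²)(nΣz² − (Σz)²)]
Numerator: 7×1376 − 128×78 = -352
Denominator: √[(19026 − 16384)(6230 − 6084)] = √[2642 × 146] = 621.0733
r = -352 / 621.0733 ≈ -0.5668

-0.5668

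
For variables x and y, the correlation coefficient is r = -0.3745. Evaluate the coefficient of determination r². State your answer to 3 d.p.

0.140

r² = (-0.3745)² = 0.140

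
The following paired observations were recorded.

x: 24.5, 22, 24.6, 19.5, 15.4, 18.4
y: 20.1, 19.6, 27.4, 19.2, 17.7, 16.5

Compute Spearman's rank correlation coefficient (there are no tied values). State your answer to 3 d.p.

Rank x: 5, 4, 6, 3, 1, 2
Rank y: 5, 4, 6, 3, 2, 1
d = rank(x) − rank(y): 0, 0, 0, 0, -1, 1; Σd² = 2
ρ = 1 − 6Σd² / [n(n²−1)] = 1 − 6×2 / (6×35) = 1 − 12/210 ≈ 0.943

0.943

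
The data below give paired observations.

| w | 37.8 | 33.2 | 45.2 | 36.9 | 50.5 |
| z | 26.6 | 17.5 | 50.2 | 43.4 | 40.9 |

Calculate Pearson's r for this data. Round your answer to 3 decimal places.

0.670

n = 5, Σw = 203.6, Σz = 178.6, Σw² = 8485.98, Σz² = 7090.22, Σwz = 7522.43
nΣwz − ΣwΣz = 37612.15 − 36362.96 = 1249.19
nΣw² − (Σw)² = 42429.9 − 41452.96 = 976.94; nΣz² − (Σz)² = 35451.1 − 31897.96 = 3553.14
r = 1249.19 / √(976.94 × 3553.14) = 1249.19 / 1863.1169 ≈ 0.670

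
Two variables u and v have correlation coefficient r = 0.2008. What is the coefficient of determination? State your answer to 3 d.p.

r² = (0.2008)² = 0.040

0.040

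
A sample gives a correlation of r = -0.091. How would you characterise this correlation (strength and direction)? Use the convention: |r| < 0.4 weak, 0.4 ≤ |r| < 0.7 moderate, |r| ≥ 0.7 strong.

r = -0.091 < 0 so the relationship is negative.
|r| = 0.091, which falls in the weak range.

weak negative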